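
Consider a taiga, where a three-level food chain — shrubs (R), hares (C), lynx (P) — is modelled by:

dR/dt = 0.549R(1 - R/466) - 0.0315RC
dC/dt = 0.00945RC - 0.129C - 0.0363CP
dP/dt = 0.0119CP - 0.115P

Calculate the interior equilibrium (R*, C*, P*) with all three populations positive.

R* ≈ 208, C* ≈ 9.66, P* ≈ 50.5

From dP/dt = 0: 0.0119C* = 0.115, so C* = 9.66.
From dR/dt = 0: 0.549(1 - R*/466) = 0.0315·9.66, giving R* = 466·(1 - 0.554) = 208.
From dC/dt = 0: 0.00945·208 - 0.129 = 0.0363P*, so P* = 1.83/0.0363 = 50.5.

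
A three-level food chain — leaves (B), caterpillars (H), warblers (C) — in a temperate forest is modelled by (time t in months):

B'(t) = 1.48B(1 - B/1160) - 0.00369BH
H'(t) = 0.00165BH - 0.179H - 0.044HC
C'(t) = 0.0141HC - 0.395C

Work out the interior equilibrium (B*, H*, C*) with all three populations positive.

B* ≈ 1080, H* ≈ 28, C* ≈ 36.4

From dC/dt = 0: 0.0141H* = 0.395, so H* = 28.
From dB/dt = 0: 1.48(1 - B*/1160) = 0.00369·28, giving B* = 1160·(1 - 0.0698) = 1080.
From dH/dt = 0: 0.00165·1080 - 0.179 = 0.044C*, so C* = 1.6/0.044 = 36.4.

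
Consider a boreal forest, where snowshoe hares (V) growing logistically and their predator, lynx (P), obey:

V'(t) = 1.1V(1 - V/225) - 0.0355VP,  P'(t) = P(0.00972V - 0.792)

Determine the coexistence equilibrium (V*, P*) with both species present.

V* ≈ 81.5, P* ≈ 19.8

From dP/dt = 0 with P > 0: 0.00972V* = 0.792, so V* = 81.5.
Substitute into dV/dt = 0: 1.1(1 - 81.5/225) = 0.0355P*.
The bracket is 0.638, giving P* = 0.702/0.0355 = 19.8.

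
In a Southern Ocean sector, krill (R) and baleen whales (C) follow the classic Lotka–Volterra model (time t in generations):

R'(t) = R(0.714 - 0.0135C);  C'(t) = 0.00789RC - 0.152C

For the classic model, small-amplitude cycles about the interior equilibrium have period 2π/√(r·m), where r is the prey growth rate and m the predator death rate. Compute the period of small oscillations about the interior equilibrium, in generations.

T ≈ 19.1 generations

Here r = 0.714 and m = 0.152, so r·m = 0.109.
ω = √0.109 = 0.329 per generation, hence T = 2π/ω ≈ 19.1 generations.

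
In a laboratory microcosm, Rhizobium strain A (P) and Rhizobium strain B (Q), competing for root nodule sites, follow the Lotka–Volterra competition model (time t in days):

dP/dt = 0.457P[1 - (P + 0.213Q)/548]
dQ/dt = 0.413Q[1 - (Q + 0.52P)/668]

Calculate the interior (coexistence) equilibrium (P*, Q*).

P* ≈ 456, Q* ≈ 431

Setting both brackets to zero gives the nullclines P + 0.213Q = 548 and 0.52P + Q = 668.
Substituting Q = 668 - 0.52P into the first: P(1 - 0.213·0.52) = 548 - 0.213·668.
So P* = 406/0.889 = 456, and then Q* = 668 - 0.52·456 = 431.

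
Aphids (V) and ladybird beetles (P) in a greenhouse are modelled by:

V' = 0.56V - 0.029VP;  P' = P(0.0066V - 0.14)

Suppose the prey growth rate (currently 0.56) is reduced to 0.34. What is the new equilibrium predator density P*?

P* ≈ 11.7

At the interior fixed point, setting dV/dt = 0 with V > 0 fixes P* = (prey growth rate)/(VP coefficient) — independent of the other coefficients.
With the change, P* = 0.34/0.029 = 11.7; it falls from 19.3.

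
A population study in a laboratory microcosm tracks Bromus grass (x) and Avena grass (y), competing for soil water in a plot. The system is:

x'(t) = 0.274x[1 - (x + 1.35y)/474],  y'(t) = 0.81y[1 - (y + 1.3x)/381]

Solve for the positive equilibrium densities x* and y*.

Setting both brackets to zero gives the nullclines x + 1.35y = 474 and 1.3x + y = 381.
Substituting y = 381 - 1.3x into the first: x(1 - 1.35·1.3) = 474 - 1.35·381.
So x* = -40.4/-0.755 = 53.4, and then y* = 381 - 1.3·53.4 = 312.

x* ≈ 53.4, y* ≈ 312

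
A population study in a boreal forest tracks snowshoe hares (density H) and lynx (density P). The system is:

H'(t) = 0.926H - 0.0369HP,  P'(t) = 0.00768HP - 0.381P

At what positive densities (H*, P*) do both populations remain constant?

Set dP/dt = 0 with P > 0: 0.00768H - 0.381 = 0, so H* = 0.381/0.00768 = 49.6.
Set dH/dt = 0 with H > 0: 0.926 - 0.0369P = 0, so P* = 0.926/0.0369 = 25.1.

H* ≈ 49.6, P* ≈ 25.1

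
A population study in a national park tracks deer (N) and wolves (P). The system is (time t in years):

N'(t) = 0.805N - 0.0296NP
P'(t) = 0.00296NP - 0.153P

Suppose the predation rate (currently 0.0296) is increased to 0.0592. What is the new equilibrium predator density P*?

P* ≈ 13.6

At the interior fixed point, setting dN/dt = 0 with N > 0 fixes P* = (prey growth rate)/(NP coefficient) — independent of the other coefficients.
With the change, P* = 0.805/0.0592 = 13.6; it falls from 27.2.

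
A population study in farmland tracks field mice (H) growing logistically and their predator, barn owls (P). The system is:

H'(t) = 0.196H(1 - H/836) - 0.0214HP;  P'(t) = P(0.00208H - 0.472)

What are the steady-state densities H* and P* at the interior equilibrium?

From dP/dt = 0 with P > 0: 0.00208H* = 0.472, so H* = 227.
Substitute into dH/dt = 0: 0.196(1 - 227/836) = 0.0214P*.
The bracket is 0.729, giving P* = 0.143/0.0214 = 6.67.

H* ≈ 227, P* ≈ 6.67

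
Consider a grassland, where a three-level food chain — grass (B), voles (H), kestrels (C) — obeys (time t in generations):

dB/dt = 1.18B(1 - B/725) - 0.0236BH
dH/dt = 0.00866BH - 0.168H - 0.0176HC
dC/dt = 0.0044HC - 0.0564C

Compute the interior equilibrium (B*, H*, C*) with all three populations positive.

From dC/dt = 0: 0.0044H* = 0.0564, so H* = 12.8.
From dB/dt = 0: 1.18(1 - B*/725) = 0.0236·12.8, giving B* = 725·(1 - 0.256) = 539.
From dH/dt = 0: 0.00866·539 - 0.168 = 0.0176C*, so C* = 4.5/0.0176 = 256.

B* ≈ 539, H* ≈ 12.8, C* ≈ 256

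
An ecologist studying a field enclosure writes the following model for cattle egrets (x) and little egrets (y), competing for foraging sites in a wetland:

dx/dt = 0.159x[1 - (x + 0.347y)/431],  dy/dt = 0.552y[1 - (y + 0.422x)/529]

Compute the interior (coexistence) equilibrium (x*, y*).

Setting both brackets to zero gives the nullclines x + 0.347y = 431 and 0.422x + y = 529.
Substituting y = 529 - 0.422x into the first: x(1 - 0.347·0.422) = 431 - 0.347·529.
So x* = 247/0.854 = 290, and then y* = 529 - 0.422·290 = 407.

x* ≈ 290, y* ≈ 407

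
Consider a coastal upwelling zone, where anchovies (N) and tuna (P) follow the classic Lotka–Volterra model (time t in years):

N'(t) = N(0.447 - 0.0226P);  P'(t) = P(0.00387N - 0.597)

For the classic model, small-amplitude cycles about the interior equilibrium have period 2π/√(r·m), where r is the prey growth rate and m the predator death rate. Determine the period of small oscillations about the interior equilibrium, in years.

Here r = 0.447 and m = 0.597, so r·m = 0.267.
ω = √0.267 = 0.517 per year, hence T = 2π/ω ≈ 12.2 years.

T ≈ 12.2 years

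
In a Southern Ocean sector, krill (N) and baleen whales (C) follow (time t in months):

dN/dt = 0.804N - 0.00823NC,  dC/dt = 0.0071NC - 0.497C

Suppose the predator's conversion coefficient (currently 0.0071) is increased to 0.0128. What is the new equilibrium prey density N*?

N* ≈ 38.8

At the interior fixed point, setting dC/dt = 0 with C > 0 fixes N* = (predator death rate)/(NC coefficient) — independent of the other coefficients.
With the change, N* = 0.497/0.0128 = 38.8; it falls from 70.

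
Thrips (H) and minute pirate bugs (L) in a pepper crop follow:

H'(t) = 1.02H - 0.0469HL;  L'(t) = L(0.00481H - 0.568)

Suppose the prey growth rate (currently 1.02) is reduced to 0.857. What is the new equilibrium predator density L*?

At the interior fixed point, setting dH/dt = 0 with H > 0 fixes L* = (prey growth rate)/(HL coefficient) — independent of the other coefficients.
With the change, L* = 0.857/0.0469 = 18.3; it falls from 21.7.

L* ≈ 18.3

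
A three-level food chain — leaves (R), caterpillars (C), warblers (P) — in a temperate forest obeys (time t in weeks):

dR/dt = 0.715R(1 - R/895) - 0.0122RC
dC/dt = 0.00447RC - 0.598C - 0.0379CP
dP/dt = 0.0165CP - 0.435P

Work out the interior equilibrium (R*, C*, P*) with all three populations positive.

From dP/dt = 0: 0.0165C* = 0.435, so C* = 26.4.
From dR/dt = 0: 0.715(1 - R*/895) = 0.0122·26.4, giving R* = 895·(1 - 0.45) = 492.
From dC/dt = 0: 0.00447·492 - 0.598 = 0.0379P*, so P* = 1.6/0.0379 = 42.3.

R* ≈ 492, C* ≈ 26.4, P* ≈ 42.3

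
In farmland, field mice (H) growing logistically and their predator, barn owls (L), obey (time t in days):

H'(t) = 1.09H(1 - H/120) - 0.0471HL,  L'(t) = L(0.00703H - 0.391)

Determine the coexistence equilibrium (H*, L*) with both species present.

H* ≈ 55.6, L* ≈ 12.4

From dL/dt = 0 with L > 0: 0.00703H* = 0.391, so H* = 55.6.
Substitute into dH/dt = 0: 1.09(1 - 55.6/120) = 0.0471L*.
The bracket is 0.537, giving L* = 0.585/0.0471 = 12.4.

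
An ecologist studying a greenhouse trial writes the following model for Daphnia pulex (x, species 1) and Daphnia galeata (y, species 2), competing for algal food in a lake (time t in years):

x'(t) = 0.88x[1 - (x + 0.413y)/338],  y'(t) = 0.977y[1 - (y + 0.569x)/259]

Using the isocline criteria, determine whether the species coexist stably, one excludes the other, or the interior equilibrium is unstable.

Compare the nullcline intercepts: K1/α12 = 338/0.413 = 818 > K2 = 259; K2/α21 = 259/0.569 = 455 > K1 = 338.
Since both inequalities hold, each species can invade when rare, so the interior equilibrium is stable.

stable coexistence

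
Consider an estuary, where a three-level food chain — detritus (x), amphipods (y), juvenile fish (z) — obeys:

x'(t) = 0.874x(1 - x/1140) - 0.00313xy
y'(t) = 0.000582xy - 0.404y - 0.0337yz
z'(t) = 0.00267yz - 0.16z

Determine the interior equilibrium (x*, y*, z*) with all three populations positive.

x* ≈ 895, y* ≈ 59.9, z* ≈ 3.47

From dz/dt = 0: 0.00267y* = 0.16, so y* = 59.9.
From dx/dt = 0: 0.874(1 - x*/1140) = 0.00313·59.9, giving x* = 1140·(1 - 0.215) = 895.
From dy/dt = 0: 0.000582·895 - 0.404 = 0.0337z*, so z* = 0.117/0.0337 = 3.47.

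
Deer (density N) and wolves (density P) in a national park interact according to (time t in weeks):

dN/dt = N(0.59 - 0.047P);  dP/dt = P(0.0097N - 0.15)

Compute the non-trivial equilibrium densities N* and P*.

Set dP/dt = 0 with P > 0: 0.0097N - 0.15 = 0, so N* = 0.15/0.0097 = 15.5.
Set dN/dt = 0 with N > 0: 0.59 - 0.047P = 0, so P* = 0.59/0.047 = 12.6.

N* ≈ 15.5, P* ≈ 12.6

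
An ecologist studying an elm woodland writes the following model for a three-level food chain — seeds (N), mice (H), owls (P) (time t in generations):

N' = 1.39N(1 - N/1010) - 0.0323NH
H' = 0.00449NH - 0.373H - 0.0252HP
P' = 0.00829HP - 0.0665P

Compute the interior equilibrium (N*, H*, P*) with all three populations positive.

From dP/dt = 0: 0.00829H* = 0.0665, so H* = 8.02.
From dN/dt = 0: 1.39(1 - N*/1010) = 0.0323·8.02, giving N* = 1010·(1 - 0.186) = 822.
From dH/dt = 0: 0.00449·822 - 0.373 = 0.0252P*, so P* = 3.32/0.0252 = 132.

N* ≈ 822, H* ≈ 8.02, P* ≈ 132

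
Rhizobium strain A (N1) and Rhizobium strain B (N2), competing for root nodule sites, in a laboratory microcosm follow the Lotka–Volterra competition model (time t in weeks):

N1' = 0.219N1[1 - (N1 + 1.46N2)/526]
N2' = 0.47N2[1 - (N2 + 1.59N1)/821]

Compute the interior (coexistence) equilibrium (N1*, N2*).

Setting both brackets to zero gives the nullclines N1 + 1.46N2 = 526 and 1.59N1 + N2 = 821.
Substituting N2 = 821 - 1.59N1 into the first: N1(1 - 1.46·1.59) = 526 - 1.46·821.
So N1* = -673/-1.32 = 509, and then N2* = 821 - 1.59·509 = 11.6.

N1* ≈ 509, N2* ≈ 11.6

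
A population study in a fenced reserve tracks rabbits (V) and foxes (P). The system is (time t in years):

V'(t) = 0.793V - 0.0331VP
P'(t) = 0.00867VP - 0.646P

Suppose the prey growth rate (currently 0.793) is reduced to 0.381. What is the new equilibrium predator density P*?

P* ≈ 11.5

At the interior fixed point, setting dV/dt = 0 with V > 0 fixes P* = (prey growth rate)/(VP coefficient) — independent of the other coefficients.
With the change, P* = 0.381/0.0331 = 11.5; it falls from 24.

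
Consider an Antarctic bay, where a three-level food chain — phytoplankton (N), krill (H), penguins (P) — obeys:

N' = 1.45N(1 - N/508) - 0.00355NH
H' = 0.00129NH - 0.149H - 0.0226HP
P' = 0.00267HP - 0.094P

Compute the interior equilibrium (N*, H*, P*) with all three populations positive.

N* ≈ 464, H* ≈ 35.2, P* ≈ 19.9

From dP/dt = 0: 0.00267H* = 0.094, so H* = 35.2.
From dN/dt = 0: 1.45(1 - N*/508) = 0.00355·35.2, giving N* = 508·(1 - 0.0862) = 464.
From dH/dt = 0: 0.00129·464 - 0.149 = 0.0226P*, so P* = 0.45/0.0226 = 19.9.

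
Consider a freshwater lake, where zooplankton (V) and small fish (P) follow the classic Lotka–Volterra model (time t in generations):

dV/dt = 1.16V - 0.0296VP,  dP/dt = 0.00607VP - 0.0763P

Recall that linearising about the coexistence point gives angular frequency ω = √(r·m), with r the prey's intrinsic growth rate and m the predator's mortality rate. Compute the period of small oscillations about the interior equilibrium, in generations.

T ≈ 21.1 generations

Here r = 1.16 and m = 0.0763, so r·m = 0.0885.
ω = √0.0885 = 0.298 per generation, hence T = 2π/ω ≈ 21.1 generations.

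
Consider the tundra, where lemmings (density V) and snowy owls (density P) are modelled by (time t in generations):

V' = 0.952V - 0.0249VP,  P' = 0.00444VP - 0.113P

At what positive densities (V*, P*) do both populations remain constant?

Set dP/dt = 0 with P > 0: 0.00444V - 0.113 = 0, so V* = 0.113/0.00444 = 25.5.
Set dV/dt = 0 with V > 0: 0.952 - 0.0249P = 0, so P* = 0.952/0.0249 = 38.2.

V* ≈ 25.5, P* ≈ 38.2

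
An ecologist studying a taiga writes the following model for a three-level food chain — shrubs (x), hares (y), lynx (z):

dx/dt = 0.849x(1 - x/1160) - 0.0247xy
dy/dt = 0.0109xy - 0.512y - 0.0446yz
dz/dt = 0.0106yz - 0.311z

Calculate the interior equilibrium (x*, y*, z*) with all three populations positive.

x* ≈ 170, y* ≈ 29.3, z* ≈ 30

From dz/dt = 0: 0.0106y* = 0.311, so y* = 29.3.
From dx/dt = 0: 0.849(1 - x*/1160) = 0.0247·29.3, giving x* = 1160·(1 - 0.854) = 170.
From dy/dt = 0: 0.0109·170 - 0.512 = 0.0446z*, so z* = 1.34/0.0446 = 30.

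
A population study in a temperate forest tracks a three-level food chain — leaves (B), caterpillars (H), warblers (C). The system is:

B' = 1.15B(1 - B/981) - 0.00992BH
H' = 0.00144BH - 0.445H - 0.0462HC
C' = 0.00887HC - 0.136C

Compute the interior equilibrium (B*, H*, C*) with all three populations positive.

B* ≈ 851, H* ≈ 15.3, C* ≈ 16.9

From dC/dt = 0: 0.00887H* = 0.136, so H* = 15.3.
From dB/dt = 0: 1.15(1 - B*/981) = 0.00992·15.3, giving B* = 981·(1 - 0.132) = 851.
From dH/dt = 0: 0.00144·851 - 0.445 = 0.0462C*, so C* = 0.781/0.0462 = 16.9.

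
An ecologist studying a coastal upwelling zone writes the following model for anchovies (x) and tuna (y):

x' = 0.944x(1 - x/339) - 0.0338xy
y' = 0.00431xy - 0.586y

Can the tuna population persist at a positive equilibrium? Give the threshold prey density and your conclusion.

The predator equation gives dy/dt > 0 only when x > 0.586/0.00431 = 136.
Without the predator, x → K = 339. Since 339 > 136, the predator can invade and persist.

Threshold x = 136; K > 136, so yes, the predator persists.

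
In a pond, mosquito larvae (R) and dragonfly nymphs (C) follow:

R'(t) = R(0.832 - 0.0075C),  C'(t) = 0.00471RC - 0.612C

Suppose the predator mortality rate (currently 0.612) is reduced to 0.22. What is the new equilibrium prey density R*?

At the interior fixed point, setting dC/dt = 0 with C > 0 fixes R* = (predator death rate)/(RC coefficient) — independent of the other coefficients.
With the change, R* = 0.22/0.00471 = 46.7; it falls from 130.

R* ≈ 46.7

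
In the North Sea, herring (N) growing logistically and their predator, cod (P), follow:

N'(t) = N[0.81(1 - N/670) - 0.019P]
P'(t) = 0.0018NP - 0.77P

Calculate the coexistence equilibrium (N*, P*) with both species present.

N* ≈ 428, P* ≈ 15.4

From dP/dt = 0 with P > 0: 0.0018N* = 0.77, so N* = 428.
Substitute into dN/dt = 0: 0.81(1 - 428/670) = 0.019P*.
The bracket is 0.362, giving P* = 0.293/0.019 = 15.4.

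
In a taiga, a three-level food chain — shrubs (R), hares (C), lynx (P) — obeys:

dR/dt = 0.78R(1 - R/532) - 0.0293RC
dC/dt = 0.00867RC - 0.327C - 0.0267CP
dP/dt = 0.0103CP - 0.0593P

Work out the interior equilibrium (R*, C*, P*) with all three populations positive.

R* ≈ 417, C* ≈ 5.76, P* ≈ 123

From dP/dt = 0: 0.0103C* = 0.0593, so C* = 5.76.
From dR/dt = 0: 0.78(1 - R*/532) = 0.0293·5.76, giving R* = 532·(1 - 0.216) = 417.
From dC/dt = 0: 0.00867·417 - 0.327 = 0.0267P*, so P* = 3.29/0.0267 = 123.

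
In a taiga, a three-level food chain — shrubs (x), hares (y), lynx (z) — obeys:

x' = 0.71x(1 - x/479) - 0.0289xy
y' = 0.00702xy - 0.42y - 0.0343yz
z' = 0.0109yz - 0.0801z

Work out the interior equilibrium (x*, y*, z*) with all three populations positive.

x* ≈ 336, y* ≈ 7.35, z* ≈ 56.5

From dz/dt = 0: 0.0109y* = 0.0801, so y* = 7.35.
From dx/dt = 0: 0.71(1 - x*/479) = 0.0289·7.35, giving x* = 479·(1 - 0.299) = 336.
From dy/dt = 0: 0.00702·336 - 0.42 = 0.0343z*, so z* = 1.94/0.0343 = 56.5.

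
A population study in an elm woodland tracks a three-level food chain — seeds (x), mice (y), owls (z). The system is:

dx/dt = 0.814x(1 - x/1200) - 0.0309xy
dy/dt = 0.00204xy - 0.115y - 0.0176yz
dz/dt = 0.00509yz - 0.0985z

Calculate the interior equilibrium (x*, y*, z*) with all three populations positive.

x* ≈ 318, y* ≈ 19.4, z* ≈ 30.4

From dz/dt = 0: 0.00509y* = 0.0985, so y* = 19.4.
From dx/dt = 0: 0.814(1 - x*/1200) = 0.0309·19.4, giving x* = 1200·(1 - 0.735) = 318.
From dy/dt = 0: 0.00204·318 - 0.115 = 0.0176z*, so z* = 0.535/0.0176 = 30.4.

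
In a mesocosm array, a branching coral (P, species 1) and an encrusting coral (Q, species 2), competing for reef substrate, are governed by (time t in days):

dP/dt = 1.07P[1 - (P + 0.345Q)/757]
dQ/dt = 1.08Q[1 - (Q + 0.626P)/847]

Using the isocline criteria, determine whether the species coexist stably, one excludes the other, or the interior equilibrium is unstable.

Compare the nullcline intercepts: K1/α12 = 757/0.345 = 2190 > K2 = 847; K2/α21 = 847/0.626 = 1350 > K1 = 757.
Since both inequalities hold, each species can invade when rare, so the interior equilibrium is stable.

stable coexistence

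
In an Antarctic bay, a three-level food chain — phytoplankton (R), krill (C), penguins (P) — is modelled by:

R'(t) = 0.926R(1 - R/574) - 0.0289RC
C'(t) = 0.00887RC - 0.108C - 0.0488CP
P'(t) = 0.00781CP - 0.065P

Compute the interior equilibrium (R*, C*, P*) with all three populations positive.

From dP/dt = 0: 0.00781C* = 0.065, so C* = 8.32.
From dR/dt = 0: 0.926(1 - R*/574) = 0.0289·8.32, giving R* = 574·(1 - 0.26) = 425.
From dC/dt = 0: 0.00887·425 - 0.108 = 0.0488P*, so P* = 3.66/0.0488 = 75.

R* ≈ 425, C* ≈ 8.32, P* ≈ 75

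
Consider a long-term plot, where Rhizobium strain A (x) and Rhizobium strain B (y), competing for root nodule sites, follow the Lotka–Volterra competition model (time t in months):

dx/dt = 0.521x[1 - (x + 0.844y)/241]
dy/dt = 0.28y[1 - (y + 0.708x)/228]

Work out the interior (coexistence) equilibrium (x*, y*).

Setting both brackets to zero gives the nullclines x + 0.844y = 241 and 0.708x + y = 228.
Substituting y = 228 - 0.708x into the first: x(1 - 0.844·0.708) = 241 - 0.844·228.
So x* = 48.6/0.402 = 121, and then y* = 228 - 0.708·121 = 143.

x* ≈ 121, y* ≈ 143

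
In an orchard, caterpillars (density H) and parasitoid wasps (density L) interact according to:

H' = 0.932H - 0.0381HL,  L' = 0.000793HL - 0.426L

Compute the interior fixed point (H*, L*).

H* ≈ 537, L* ≈ 24.5

Set dL/dt = 0 with L > 0: 0.000793H - 0.426 = 0, so H* = 0.426/0.000793 = 537.
Set dH/dt = 0 with H > 0: 0.932 - 0.0381L = 0, so L* = 0.932/0.0381 = 24.5.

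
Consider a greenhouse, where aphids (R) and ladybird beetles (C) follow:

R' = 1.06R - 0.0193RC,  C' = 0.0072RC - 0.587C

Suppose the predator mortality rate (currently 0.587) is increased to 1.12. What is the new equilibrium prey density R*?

R* ≈ 156

At the interior fixed point, setting dC/dt = 0 with C > 0 fixes R* = (predator death rate)/(RC coefficient) — independent of the other coefficients.
With the change, R* = 1.12/0.0072 = 156; it rises from 81.5.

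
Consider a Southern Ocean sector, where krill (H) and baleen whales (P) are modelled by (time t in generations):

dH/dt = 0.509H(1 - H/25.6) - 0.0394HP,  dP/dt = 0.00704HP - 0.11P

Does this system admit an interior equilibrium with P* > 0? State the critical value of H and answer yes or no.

Threshold H = 15.6; K > 15.6, so yes, the predator persists.

The predator equation gives dP/dt > 0 only when H > 0.11/0.00704 = 15.6.
Without the predator, H → K = 25.6. Since 25.6 > 15.6, the predator can invade and persist.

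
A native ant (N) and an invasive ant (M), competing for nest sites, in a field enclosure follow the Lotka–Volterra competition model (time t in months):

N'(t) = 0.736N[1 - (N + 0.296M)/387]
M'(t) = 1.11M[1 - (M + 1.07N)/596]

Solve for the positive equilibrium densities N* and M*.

Setting both brackets to zero gives the nullclines N + 0.296M = 387 and 1.07N + M = 596.
Substituting M = 596 - 1.07N into the first: N(1 - 0.296·1.07) = 387 - 0.296·596.
So N* = 211/0.683 = 308, and then M* = 596 - 1.07·308 = 266.

N* ≈ 308, M* ≈ 266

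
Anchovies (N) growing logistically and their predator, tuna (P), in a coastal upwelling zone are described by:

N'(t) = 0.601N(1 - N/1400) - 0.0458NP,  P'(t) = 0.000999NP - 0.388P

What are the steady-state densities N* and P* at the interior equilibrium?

N* ≈ 388, P* ≈ 9.48

From dP/dt = 0 with P > 0: 0.000999N* = 0.388, so N* = 388.
Substitute into dN/dt = 0: 0.601(1 - 388/1400) = 0.0458P*.
The bracket is 0.723, giving P* = 0.434/0.0458 = 9.48.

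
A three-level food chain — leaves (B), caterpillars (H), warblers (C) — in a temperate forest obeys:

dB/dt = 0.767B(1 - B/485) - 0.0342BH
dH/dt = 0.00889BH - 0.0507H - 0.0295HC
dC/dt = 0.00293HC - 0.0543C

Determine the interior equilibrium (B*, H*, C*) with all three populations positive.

From dC/dt = 0: 0.00293H* = 0.0543, so H* = 18.5.
From dB/dt = 0: 0.767(1 - B*/485) = 0.0342·18.5, giving B* = 485·(1 - 0.826) = 84.2.
From dH/dt = 0: 0.00889·84.2 - 0.0507 = 0.0295C*, so C* = 0.698/0.0295 = 23.7.

B* ≈ 84.2, H* ≈ 18.5, C* ≈ 23.7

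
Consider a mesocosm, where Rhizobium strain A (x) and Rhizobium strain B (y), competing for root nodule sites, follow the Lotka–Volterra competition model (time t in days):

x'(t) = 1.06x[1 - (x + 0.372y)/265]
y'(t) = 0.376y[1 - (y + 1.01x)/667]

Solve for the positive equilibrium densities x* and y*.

x* ≈ 27, y* ≈ 640

Setting both brackets to zero gives the nullclines x + 0.372y = 265 and 1.01x + y = 667.
Substituting y = 667 - 1.01x into the first: x(1 - 0.372·1.01) = 265 - 0.372·667.
So x* = 16.9/0.624 = 27, and then y* = 667 - 1.01·27 = 640.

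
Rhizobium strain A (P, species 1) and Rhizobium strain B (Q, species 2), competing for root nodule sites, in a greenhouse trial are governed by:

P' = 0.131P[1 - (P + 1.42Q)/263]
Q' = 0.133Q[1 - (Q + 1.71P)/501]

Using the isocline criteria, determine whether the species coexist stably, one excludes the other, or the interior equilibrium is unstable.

species 2 excludes species 1

Compare the nullcline intercepts: K1/α12 = 263/1.42 = 185 < K2 = 501; K2/α21 = 501/1.71 = 293 > K1 = 263.
Since the inequalities point opposite ways, species 2 can invade but species 1 cannot.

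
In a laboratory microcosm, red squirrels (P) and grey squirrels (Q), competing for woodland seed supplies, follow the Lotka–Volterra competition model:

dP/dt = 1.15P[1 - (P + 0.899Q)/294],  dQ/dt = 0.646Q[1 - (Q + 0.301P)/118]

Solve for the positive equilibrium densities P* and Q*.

Setting both brackets to zero gives the nullclines P + 0.899Q = 294 and 0.301P + Q = 118.
Substituting Q = 118 - 0.301P into the first: P(1 - 0.899·0.301) = 294 - 0.899·118.
So P* = 188/0.729 = 258, and then Q* = 118 - 0.301·258 = 40.5.

P* ≈ 258, Q* ≈ 40.5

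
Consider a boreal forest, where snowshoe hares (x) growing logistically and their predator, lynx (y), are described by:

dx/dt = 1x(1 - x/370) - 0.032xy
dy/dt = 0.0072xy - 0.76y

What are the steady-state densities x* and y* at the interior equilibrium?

From dy/dt = 0 with y > 0: 0.0072x* = 0.76, so x* = 106.
Substitute into dx/dt = 0: 1(1 - 106/370) = 0.032y*.
The bracket is 0.715, giving y* = 0.715/0.032 = 22.3.

x* ≈ 106, y* ≈ 22.3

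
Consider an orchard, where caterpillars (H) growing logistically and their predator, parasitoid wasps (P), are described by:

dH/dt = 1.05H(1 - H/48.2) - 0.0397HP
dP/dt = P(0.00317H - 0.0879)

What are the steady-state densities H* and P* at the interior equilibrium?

H* ≈ 27.7, P* ≈ 11.2

From dP/dt = 0 with P > 0: 0.00317H* = 0.0879, so H* = 27.7.
Substitute into dH/dt = 0: 1.05(1 - 27.7/48.2) = 0.0397P*.
The bracket is 0.425, giving P* = 0.446/0.0397 = 11.2.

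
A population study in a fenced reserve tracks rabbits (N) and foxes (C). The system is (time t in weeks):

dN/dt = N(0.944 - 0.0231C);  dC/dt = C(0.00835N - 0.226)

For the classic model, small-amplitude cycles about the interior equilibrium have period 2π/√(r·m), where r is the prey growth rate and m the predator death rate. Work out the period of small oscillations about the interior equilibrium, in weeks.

Here r = 0.944 and m = 0.226, so r·m = 0.213.
ω = √0.213 = 0.462 per week, hence T = 2π/ω ≈ 13.6 weeks.

T ≈ 13.6 weeks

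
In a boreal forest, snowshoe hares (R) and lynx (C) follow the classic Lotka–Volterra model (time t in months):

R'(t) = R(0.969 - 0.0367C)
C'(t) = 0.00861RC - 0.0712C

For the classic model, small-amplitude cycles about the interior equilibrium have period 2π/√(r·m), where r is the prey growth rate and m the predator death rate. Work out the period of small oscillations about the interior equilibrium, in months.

Here r = 0.969 and m = 0.0712, so r·m = 0.069.
ω = √0.069 = 0.263 per month, hence T = 2π/ω ≈ 23.9 months.

T ≈ 23.9 months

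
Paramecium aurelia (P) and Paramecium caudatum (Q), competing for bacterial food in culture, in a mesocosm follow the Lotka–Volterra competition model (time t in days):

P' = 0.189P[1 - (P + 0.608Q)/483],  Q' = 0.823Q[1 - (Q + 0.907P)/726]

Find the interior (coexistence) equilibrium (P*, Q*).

P* ≈ 92.7, Q* ≈ 642

Setting both brackets to zero gives the nullclines P + 0.608Q = 483 and 0.907P + Q = 726.
Substituting Q = 726 - 0.907P into the first: P(1 - 0.608·0.907) = 483 - 0.608·726.
So P* = 41.6/0.449 = 92.7, and then Q* = 726 - 0.907·92.7 = 642.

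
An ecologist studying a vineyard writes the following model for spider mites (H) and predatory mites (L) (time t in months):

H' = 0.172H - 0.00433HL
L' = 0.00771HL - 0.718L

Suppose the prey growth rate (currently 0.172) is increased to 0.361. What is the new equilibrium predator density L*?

At the interior fixed point, setting dH/dt = 0 with H > 0 fixes L* = (prey growth rate)/(HL coefficient) — independent of the other coefficients.
With the change, L* = 0.361/0.00433 = 83.4; it rises from 39.7.

L* ≈ 83.4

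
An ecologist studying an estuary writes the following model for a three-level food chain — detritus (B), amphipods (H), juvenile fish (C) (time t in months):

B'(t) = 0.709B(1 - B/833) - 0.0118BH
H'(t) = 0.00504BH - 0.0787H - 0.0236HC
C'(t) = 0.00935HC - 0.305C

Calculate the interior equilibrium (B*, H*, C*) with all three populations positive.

From dC/dt = 0: 0.00935H* = 0.305, so H* = 32.6.
From dB/dt = 0: 0.709(1 - B*/833) = 0.0118·32.6, giving B* = 833·(1 - 0.543) = 381.
From dH/dt = 0: 0.00504·381 - 0.0787 = 0.0236C*, so C* = 1.84/0.0236 = 78.

B* ≈ 381, H* ≈ 32.6, C* ≈ 78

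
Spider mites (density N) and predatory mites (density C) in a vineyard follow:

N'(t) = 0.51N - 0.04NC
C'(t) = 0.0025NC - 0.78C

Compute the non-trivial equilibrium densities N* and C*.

Set dC/dt = 0 with C > 0: 0.0025N - 0.78 = 0, so N* = 0.78/0.0025 = 312.
Set dN/dt = 0 with N > 0: 0.51 - 0.04C = 0, so C* = 0.51/0.04 = 12.8.

N* ≈ 312, C* ≈ 12.8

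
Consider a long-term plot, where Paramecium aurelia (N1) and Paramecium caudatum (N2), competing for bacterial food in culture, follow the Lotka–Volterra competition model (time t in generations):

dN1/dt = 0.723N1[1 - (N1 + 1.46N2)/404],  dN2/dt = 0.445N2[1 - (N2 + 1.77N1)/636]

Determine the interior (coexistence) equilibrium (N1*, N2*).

Setting both brackets to zero gives the nullclines N1 + 1.46N2 = 404 and 1.77N1 + N2 = 636.
Substituting N2 = 636 - 1.77N1 into the first: N1(1 - 1.46·1.77) = 404 - 1.46·636.
So N1* = -525/-1.58 = 331, and then N2* = 636 - 1.77·331 = 49.9.

N1* ≈ 331, N2* ≈ 49.9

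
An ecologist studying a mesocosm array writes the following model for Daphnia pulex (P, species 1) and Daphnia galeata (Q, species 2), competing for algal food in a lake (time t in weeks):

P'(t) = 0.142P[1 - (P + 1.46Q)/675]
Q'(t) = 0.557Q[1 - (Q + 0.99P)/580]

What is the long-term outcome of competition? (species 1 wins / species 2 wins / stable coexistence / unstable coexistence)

Compare the nullcline intercepts: K1/α12 = 675/1.46 = 462 < K2 = 580; K2/α21 = 580/0.99 = 586 < K1 = 675.
Since both are reversed, neither can invade when rare; the interior point is a saddle.

unstable coexistence (outcome depends on initial conditions)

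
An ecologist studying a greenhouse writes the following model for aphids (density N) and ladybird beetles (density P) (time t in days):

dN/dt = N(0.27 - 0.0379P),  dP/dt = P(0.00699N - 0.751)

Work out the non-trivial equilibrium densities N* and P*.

N* ≈ 107, P* ≈ 7.12

Set dP/dt = 0 with P > 0: 0.00699N - 0.751 = 0, so N* = 0.751/0.00699 = 107.
Set dN/dt = 0 with N > 0: 0.27 - 0.0379P = 0, so P* = 0.27/0.0379 = 7.12.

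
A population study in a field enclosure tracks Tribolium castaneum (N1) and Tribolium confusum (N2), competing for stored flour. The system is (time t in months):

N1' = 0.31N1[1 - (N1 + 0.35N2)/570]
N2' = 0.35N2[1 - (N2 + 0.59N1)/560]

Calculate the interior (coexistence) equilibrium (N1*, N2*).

Setting both brackets to zero gives the nullclines N1 + 0.35N2 = 570 and 0.59N1 + N2 = 560.
Substituting N2 = 560 - 0.59N1 into the first: N1(1 - 0.35·0.59) = 570 - 0.35·560.
So N1* = 374/0.793 = 471, and then N2* = 560 - 0.59·471 = 282.

N1* ≈ 471, N2* ≈ 282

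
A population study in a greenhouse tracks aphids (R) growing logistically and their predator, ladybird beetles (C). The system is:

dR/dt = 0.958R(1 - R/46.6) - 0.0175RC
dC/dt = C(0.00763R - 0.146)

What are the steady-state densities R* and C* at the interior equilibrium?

R* ≈ 19.1, C* ≈ 32.3

From dC/dt = 0 with C > 0: 0.00763R* = 0.146, so R* = 19.1.
Substitute into dR/dt = 0: 0.958(1 - 19.1/46.6) = 0.0175C*.
The bracket is 0.589, giving C* = 0.565/0.0175 = 32.3.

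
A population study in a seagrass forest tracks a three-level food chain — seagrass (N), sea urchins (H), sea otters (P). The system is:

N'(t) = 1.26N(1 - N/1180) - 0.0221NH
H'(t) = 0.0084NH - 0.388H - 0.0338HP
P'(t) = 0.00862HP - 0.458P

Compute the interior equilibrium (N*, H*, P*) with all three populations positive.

N* ≈ 80.3, H* ≈ 53.1, P* ≈ 8.48

From dP/dt = 0: 0.00862H* = 0.458, so H* = 53.1.
From dN/dt = 0: 1.26(1 - N*/1180) = 0.0221·53.1, giving N* = 1180·(1 - 0.932) = 80.3.
From dH/dt = 0: 0.0084·80.3 - 0.388 = 0.0338P*, so P* = 0.287/0.0338 = 8.48.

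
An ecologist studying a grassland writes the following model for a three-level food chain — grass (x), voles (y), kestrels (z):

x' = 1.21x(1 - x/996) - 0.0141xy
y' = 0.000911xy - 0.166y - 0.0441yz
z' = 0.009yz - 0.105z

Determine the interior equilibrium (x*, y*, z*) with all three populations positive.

From dz/dt = 0: 0.009y* = 0.105, so y* = 11.7.
From dx/dt = 0: 1.21(1 - x*/996) = 0.0141·11.7, giving x* = 996·(1 - 0.136) = 861.
From dy/dt = 0: 0.000911·861 - 0.166 = 0.0441z*, so z* = 0.618/0.0441 = 14.

x* ≈ 861, y* ≈ 11.7, z* ≈ 14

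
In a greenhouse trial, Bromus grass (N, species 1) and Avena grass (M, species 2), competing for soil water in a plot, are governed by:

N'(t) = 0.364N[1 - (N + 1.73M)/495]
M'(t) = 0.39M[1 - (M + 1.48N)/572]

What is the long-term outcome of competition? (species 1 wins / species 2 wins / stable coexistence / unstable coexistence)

Compare the nullcline intercepts: K1/α12 = 495/1.73 = 286 < K2 = 572; K2/α21 = 572/1.48 = 386 < K1 = 495.
Since both are reversed, neither can invade when rare; the interior point is a saddle.

unstable coexistence (outcome depends on initial conditions)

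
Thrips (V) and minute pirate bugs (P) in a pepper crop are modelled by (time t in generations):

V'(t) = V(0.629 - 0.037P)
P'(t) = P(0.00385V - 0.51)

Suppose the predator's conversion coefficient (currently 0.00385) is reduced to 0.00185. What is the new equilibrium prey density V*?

At the interior fixed point, setting dP/dt = 0 with P > 0 fixes V* = (predator death rate)/(VP coefficient) — independent of the other coefficients.
With the change, V* = 0.51/0.00185 = 276; it rises from 132.

V* ≈ 276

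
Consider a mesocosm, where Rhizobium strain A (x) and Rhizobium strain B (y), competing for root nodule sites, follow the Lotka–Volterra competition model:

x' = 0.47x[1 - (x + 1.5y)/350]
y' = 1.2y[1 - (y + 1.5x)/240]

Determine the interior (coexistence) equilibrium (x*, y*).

x* ≈ 8, y* ≈ 228

Setting both brackets to zero gives the nullclines x + 1.5y = 350 and 1.5x + y = 240.
Substituting y = 240 - 1.5x into the first: x(1 - 1.5·1.5) = 350 - 1.5·240.
So x* = -10/-1.25 = 8, and then y* = 240 - 1.5·8 = 228.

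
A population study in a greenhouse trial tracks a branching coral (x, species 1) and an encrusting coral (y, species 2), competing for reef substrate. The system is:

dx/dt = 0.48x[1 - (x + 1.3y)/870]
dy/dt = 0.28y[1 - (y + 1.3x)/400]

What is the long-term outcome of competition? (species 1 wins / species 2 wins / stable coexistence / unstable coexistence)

species 1 excludes species 2

Compare the nullcline intercepts: K1/α12 = 870/1.3 = 669 > K2 = 400; K2/α21 = 400/1.3 = 308 < K1 = 870.
Since the inequalities point opposite ways, species 1 can invade but species 2 cannot.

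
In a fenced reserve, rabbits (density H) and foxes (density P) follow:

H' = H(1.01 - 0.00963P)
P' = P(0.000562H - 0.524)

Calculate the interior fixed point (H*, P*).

H* ≈ 932, P* ≈ 105

Set dP/dt = 0 with P > 0: 0.000562H - 0.524 = 0, so H* = 0.524/0.000562 = 932.
Set dH/dt = 0 with H > 0: 1.01 - 0.00963P = 0, so P* = 1.01/0.00963 = 105.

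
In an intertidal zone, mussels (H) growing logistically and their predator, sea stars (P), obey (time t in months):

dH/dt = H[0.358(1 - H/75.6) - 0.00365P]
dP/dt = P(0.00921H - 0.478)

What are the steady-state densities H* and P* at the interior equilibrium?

From dP/dt = 0 with P > 0: 0.00921H* = 0.478, so H* = 51.9.
Substitute into dH/dt = 0: 0.358(1 - 51.9/75.6) = 0.00365P*.
The bracket is 0.313, giving P* = 0.112/0.00365 = 30.7.

H* ≈ 51.9, P* ≈ 30.7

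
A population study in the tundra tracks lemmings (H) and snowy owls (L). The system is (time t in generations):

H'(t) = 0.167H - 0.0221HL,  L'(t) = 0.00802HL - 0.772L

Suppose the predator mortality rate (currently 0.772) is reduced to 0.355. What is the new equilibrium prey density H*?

At the interior fixed point, setting dL/dt = 0 with L > 0 fixes H* = (predator death rate)/(HL coefficient) — independent of the other coefficients.
With the change, H* = 0.355/0.00802 = 44.3; it falls from 96.3.

H* ≈ 44.3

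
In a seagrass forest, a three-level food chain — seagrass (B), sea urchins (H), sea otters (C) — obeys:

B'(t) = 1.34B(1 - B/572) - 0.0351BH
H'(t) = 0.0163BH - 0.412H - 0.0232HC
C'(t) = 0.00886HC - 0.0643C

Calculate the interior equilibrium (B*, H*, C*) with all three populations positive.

B* ≈ 463, H* ≈ 7.26, C* ≈ 308

From dC/dt = 0: 0.00886H* = 0.0643, so H* = 7.26.
From dB/dt = 0: 1.34(1 - B*/572) = 0.0351·7.26, giving B* = 572·(1 - 0.19) = 463.
From dH/dt = 0: 0.0163·463 - 0.412 = 0.0232C*, so C* = 7.14/0.0232 = 308.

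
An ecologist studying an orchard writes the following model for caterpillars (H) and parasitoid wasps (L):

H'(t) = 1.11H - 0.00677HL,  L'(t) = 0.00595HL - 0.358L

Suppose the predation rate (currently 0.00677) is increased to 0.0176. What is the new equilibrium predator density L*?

L* ≈ 63.1

At the interior fixed point, setting dH/dt = 0 with H > 0 fixes L* = (prey growth rate)/(HL coefficient) — independent of the other coefficients.
With the change, L* = 1.11/0.0176 = 63.1; it falls from 164.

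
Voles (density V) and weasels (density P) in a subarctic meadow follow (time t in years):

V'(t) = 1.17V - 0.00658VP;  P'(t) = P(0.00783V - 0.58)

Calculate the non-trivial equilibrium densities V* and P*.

V* ≈ 74.1, P* ≈ 178

Set dP/dt = 0 with P > 0: 0.00783V - 0.58 = 0, so V* = 0.58/0.00783 = 74.1.
Set dV/dt = 0 with V > 0: 1.17 - 0.00658P = 0, so P* = 1.17/0.00658 = 178.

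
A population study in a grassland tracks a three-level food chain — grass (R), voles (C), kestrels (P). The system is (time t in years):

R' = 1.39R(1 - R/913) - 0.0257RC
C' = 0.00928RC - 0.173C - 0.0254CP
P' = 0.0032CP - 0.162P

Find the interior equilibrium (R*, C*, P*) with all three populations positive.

R* ≈ 58.4, C* ≈ 50.6, P* ≈ 14.5

From dP/dt = 0: 0.0032C* = 0.162, so C* = 50.6.
From dR/dt = 0: 1.39(1 - R*/913) = 0.0257·50.6, giving R* = 913·(1 - 0.936) = 58.4.
From dC/dt = 0: 0.00928·58.4 - 0.173 = 0.0254P*, so P* = 0.369/0.0254 = 14.5.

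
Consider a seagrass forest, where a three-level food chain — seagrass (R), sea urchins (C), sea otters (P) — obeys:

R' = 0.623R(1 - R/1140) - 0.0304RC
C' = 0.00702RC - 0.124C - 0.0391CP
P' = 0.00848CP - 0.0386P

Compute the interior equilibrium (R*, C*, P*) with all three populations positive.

R* ≈ 887, C* ≈ 4.55, P* ≈ 156

From dP/dt = 0: 0.00848C* = 0.0386, so C* = 4.55.
From dR/dt = 0: 0.623(1 - R*/1140) = 0.0304·4.55, giving R* = 1140·(1 - 0.222) = 887.
From dC/dt = 0: 0.00702·887 - 0.124 = 0.0391P*, so P* = 6.1/0.0391 = 156.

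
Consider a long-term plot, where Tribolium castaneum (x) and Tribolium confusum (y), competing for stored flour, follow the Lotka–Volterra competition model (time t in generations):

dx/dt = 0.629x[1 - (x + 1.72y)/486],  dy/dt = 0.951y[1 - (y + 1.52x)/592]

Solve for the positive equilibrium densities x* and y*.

x* ≈ 330, y* ≈ 90.9

Setting both brackets to zero gives the nullclines x + 1.72y = 486 and 1.52x + y = 592.
Substituting y = 592 - 1.52x into the first: x(1 - 1.72·1.52) = 486 - 1.72·592.
So x* = -532/-1.61 = 330, and then y* = 592 - 1.52·330 = 90.9.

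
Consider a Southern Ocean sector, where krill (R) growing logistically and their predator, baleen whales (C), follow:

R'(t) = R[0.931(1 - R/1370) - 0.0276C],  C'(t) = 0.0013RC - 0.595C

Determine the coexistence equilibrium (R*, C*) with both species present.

R* ≈ 458, C* ≈ 22.5

From dC/dt = 0 with C > 0: 0.0013R* = 0.595, so R* = 458.
Substitute into dR/dt = 0: 0.931(1 - 458/1370) = 0.0276C*.
The bracket is 0.666, giving C* = 0.62/0.0276 = 22.5.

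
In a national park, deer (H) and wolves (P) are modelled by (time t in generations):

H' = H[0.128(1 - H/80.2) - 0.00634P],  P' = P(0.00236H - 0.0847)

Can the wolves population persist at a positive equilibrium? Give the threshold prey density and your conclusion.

Threshold H = 35.9; K > 35.9, so yes, the predator persists.

The predator equation gives dP/dt > 0 only when H > 0.0847/0.00236 = 35.9.
Without the predator, H → K = 80.2. Since 80.2 > 35.9, the predator can invade and persist.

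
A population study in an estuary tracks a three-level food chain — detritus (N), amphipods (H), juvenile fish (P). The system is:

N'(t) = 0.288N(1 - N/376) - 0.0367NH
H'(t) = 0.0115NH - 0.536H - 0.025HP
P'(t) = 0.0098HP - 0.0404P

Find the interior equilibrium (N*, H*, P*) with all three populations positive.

N* ≈ 178, H* ≈ 4.12, P* ≈ 60.7

From dP/dt = 0: 0.0098H* = 0.0404, so H* = 4.12.
From dN/dt = 0: 0.288(1 - N*/376) = 0.0367·4.12, giving N* = 376·(1 - 0.525) = 178.
From dH/dt = 0: 0.0115·178 - 0.536 = 0.025P*, so P* = 1.52/0.025 = 60.7.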